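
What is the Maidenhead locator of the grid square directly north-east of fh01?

FH12

Longitude square 0; +1 → 1.
Latitude square 1; +1 → 2.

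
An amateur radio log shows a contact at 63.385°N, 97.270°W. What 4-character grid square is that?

EP13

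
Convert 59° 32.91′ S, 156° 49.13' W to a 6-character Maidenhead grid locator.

Add 180° to longitude and 90° to latitude: 23.1812, 30.4515.
Field (20°×10°, letters A–R): 23.1812/20 → 1 → B, 30.4515/10 → 3 → D; chars BD.
Square (2°×1°, digits 0–9): 3.1812/2 → 1, 0.4515/1 → 0; chars 10.
Subsquare (5′×2.5′, letters a–x): 1.1812/0.0833333 → 14 → o, 0.4515/0.0416667 → 10 → k; chars ok.

BD10ok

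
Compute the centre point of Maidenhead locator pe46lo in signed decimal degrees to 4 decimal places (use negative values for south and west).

-43.3958, 128.9583

Field P=15, E=4: +15·20° lon, +4·10° lat → SW at lon 120°, lat -50°.
Square 4, 6: +4·2° lon, +6·1° lat → SW at lon 128°, lat -44°.
Subsquare l=11, o=14: +11·0.0833333° lon, +14·0.0416667° lat → SW at lon 128.917°, lat -43.4167°.
Cell spans 0.0833333° lon × 0.0416667° lat. Centre is SW corner plus half of each.
latitude -43.3958, longitude 128.9583.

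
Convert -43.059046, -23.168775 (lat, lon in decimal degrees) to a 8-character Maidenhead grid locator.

HE86jw95

Offset from 180°W / 90°S: lon 156.83122°, lat 46.94095°.
Field: lon ⌊156.83122/20⌋ = 7 → H; lat ⌊46.94095/10⌋ = 4 → E.
Square: lon ⌊16.83122/2⌋ = 8; lat ⌊6.94095/1⌋ = 6.
Subsquare: lon ⌊0.83122/0.0833333⌋ = 9 → j; lat ⌊0.94095/0.0416667⌋ = 22 → w.
Extended square: lon ⌊0.08122/0.00833333⌋ = 9; lat ⌊0.02429/0.00416667⌋ = 5.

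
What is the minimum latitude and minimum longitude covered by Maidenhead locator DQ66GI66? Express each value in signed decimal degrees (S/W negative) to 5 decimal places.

76.35833, -107.45000

Field D=3, Q=16: +3·20° lon, +16·10° lat → SW at lon -120°, lat 70°.
Square 6, 6: +6·2° lon, +6·1° lat → SW at lon -108°, lat 76°.
Subsquare g=6, i=8: +6·0.0833333° lon, +8·0.0416667° lat → SW at lon -107.5°, lat 76.3333°.
Extended square 6, 6: +6·0.00833333° lon, +6·0.00416667° lat → SW at lon -107.45°, lat 76.3583°.
latitude 76.35833, longitude -107.45000.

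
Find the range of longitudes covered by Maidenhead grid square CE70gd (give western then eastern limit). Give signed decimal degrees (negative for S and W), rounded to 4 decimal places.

-125.5000, -125.4167

Field C=2, E=4: +2·20° lon, +4·10° lat → SW at lon -140°, lat -50°.
Square 7, 0: +7·2° lon, +0·1° lat → SW at lon -126°, lat -50°.
Subsquare g=6, d=3: +6·0.0833333° lon, +3·0.0416667° lat → SW at lon -125.5°, lat -49.875°.
Cell spans 0.0833333° lon × 0.0416667° lat.
west -125.5000, east -125.4167.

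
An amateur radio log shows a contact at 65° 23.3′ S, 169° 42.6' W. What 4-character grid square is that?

AC54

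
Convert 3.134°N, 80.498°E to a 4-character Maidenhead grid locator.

Offset from 180°W / 90°S: lon 260.50°, lat 93.13°.
Field: 260.50/20 → 13 → N, 93.13/10 → 9 → J; chars NJ.
Square: 0.50/2 → 0, 3.13/1 → 3; chars 03.

NJ03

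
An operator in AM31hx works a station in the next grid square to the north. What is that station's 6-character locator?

Latitude subsquare x = 23; +1 → 24, wraps to 0 = a, carry into square.
Latitude square 1; +1 → 2.
The longitude characters are unchanged.

AM32ha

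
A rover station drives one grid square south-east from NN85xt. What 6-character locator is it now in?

Longitude subsquare x = 23; +1 → 24, wraps to 0 = a, carry into square.
Longitude square 8; +1 → 9.
Latitude subsquare t = 19; −1 → 18 = s.

NN95as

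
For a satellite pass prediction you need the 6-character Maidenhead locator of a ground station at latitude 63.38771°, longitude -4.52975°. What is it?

IP73rj

Shift to the Maidenhead origin (180°W, 90°S): lon 175.4702, lat 153.3877.
Field: 175.4702/20 → 8 → I, 153.3877/10 → 15 → P; chars IP.
Square: 15.4702/2 → 7, 3.3877/1 → 3; chars 73.
Subsquare: 1.4702/0.0833333 → 17 → r, 0.3877/0.0416667 → 9 → j; chars rj.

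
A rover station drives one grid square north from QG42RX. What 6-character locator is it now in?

QG43ra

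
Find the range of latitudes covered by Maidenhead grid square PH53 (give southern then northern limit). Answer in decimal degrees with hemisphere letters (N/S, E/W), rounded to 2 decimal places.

Field P=15, H=7: +15·20° lon, +7·10° lat → SW at lon 120°, lat -20°.
Square 5, 3: +5·2° lon, +3·1° lat → SW at lon 130°, lat -17°.
Cell spans 2° lon × 1° lat.
south 17.00° S, north 16.00° S.

17.00° S, 16.00° S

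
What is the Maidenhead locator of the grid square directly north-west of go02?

Longitude square 0; −1 → -1, wraps to 9, carry into field.
Longitude field G = 6; −1 → 5 = F.
Latitude square 2; +1 → 3.

FO93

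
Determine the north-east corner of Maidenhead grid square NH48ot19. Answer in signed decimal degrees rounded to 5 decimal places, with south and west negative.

Field N=13, H=7: +13·20° lon, +7·10° lat → SW at lon 80°, lat -20°.
Square 4, 8: +4·2° lon, +8·1° lat → SW at lon 88°, lat -12°.
Subsquare o=14, t=19: +14·0.0833333° lon, +19·0.0416667° lat → SW at lon 89.1667°, lat -11.2083°.
Extended square 1, 9: +1·0.00833333° lon, +9·0.00416667° lat → SW at lon 89.175°, lat -11.1708°.
Cell spans 0.00833333° lon × 0.00416667° lat. NE corner is SW corner plus one full cell.
latitude -11.16667, longitude 89.18333.

-11.16667, 89.18333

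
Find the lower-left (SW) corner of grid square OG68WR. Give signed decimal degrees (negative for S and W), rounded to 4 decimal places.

Field O=14, G=6: +14·20° lon, +6·10° lat → SW at lon 100°, lat -30°.
Square 6, 8: +6·2° lon, +8·1° lat → SW at lon 112°, lat -22°.
Subsquare w=22, r=17: +22·0.0833333° lon, +17·0.0416667° lat → SW at lon 113.833°, lat -21.2917°.
latitude -21.2917, longitude 113.8333.

-21.2917, 113.8333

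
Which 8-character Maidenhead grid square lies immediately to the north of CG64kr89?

CG64ks80

Latitude extended square 9; +1 → 10, wraps to 0, carry into subsquare.
Latitude subsquare r = 17; +1 → 18 = s.
The longitude characters are unchanged.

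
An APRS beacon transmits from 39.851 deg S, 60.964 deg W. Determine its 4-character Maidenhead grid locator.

FF90

Offset from 180°W / 90°S: lon 119.04°, lat 50.15°.
Field (20°×10°, letters A–R): 119.04/20 → 5 → F, 50.15/10 → 5 → F; chars FF.
Square (2°×1°, digits 0–9): 19.04/2 → 9, 0.15/1 → 0; chars 90.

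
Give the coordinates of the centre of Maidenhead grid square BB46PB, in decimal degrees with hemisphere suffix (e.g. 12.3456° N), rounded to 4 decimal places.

73.9375° S, 150.7083° W

Field B=1, B=1: +1·20° lon, +1·10° lat → SW at lon -160°, lat -80°.
Square 4, 6: +4·2° lon, +6·1° lat → SW at lon -152°, lat -74°.
Subsquare p=15, b=1: +15·0.0833333° lon, +1·0.0416667° lat → SW at lon -150.75°, lat -73.9583°.
Cell spans 0.0833333° lon × 0.0416667° lat. Centre is SW corner plus half of each.
latitude 73.9375° S, longitude 150.7083° W.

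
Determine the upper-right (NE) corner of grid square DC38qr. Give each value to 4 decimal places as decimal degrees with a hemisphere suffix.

Field D=3, C=2: +3·20° lon, +2·10° lat → SW at lon -120°, lat -70°.
Square 3, 8: +3·2° lon, +8·1° lat → SW at lon -114°, lat -62°.
Subsquare q=16, r=17: +16·0.0833333° lon, +17·0.0416667° lat → SW at lon -112.667°, lat -61.2917°.
Cell spans 0.0833333° lon × 0.0416667° lat. NE corner is SW corner plus one full cell.
latitude 61.2500° S, longitude 112.5833° W.

61.2500° S, 112.5833° W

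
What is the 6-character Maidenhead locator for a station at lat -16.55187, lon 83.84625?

NH13wk

Offset from 180°W / 90°S: lon 263.8462°, lat 73.4481°.
Field (20°×10°, letters A–R): lon ⌊263.8462/20⌋ = 13 → N; lat ⌊73.4481/10⌋ = 7 → H.
Square (2°×1°, digits 0–9): lon ⌊3.8462/2⌋ = 1; lat ⌊3.4481/1⌋ = 3.
Subsquare (5′×2.5′, letters a–x): lon ⌊1.8462/0.0833333⌋ = 22 → w; lat ⌊0.4481/0.0416667⌋ = 10 → k.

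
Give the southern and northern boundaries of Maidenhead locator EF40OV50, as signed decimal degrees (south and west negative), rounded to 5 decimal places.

-39.12500, -39.12083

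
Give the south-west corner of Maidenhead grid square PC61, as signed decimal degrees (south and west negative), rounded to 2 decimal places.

-69.00, 132.00

Field P=15, C=2: +15·20° lon, +2·10° lat → SW at lon 120°, lat -70°.
Square 6, 1: +6·2° lon, +1·1° lat → SW at lon 132°, lat -69°.
latitude -69.00, longitude 132.00.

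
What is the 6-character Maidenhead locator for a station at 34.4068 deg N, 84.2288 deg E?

NM24cj

Add 180° to longitude and 90° to latitude: 264.2288, 124.4068.
Field: 264.2288/20 → 13 → N, 124.4068/10 → 12 → M; chars NM.
Square: 4.2288/2 → 2, 4.4068/1 → 4; chars 24.
Subsquare: 0.2288/0.0833333 → 2 → c, 0.4068/0.0416667 → 9 → j; chars cj.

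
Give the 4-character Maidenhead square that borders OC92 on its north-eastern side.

PC03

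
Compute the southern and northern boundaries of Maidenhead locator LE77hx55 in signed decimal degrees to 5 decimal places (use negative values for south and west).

-42.02083, -42.01667

Field L=11, E=4: +11·20° lon, +4·10° lat → SW at lon 40°, lat -50°.
Square 7, 7: +7·2° lon, +7·1° lat → SW at lon 54°, lat -43°.
Subsquare h=7, x=23: +7·0.0833333° lon, +23·0.0416667° lat → SW at lon 54.5833°, lat -42.0417°.
Extended square 5, 5: +5·0.00833333° lon, +5·0.00416667° lat → SW at lon 54.625°, lat -42.0208°.
Cell spans 0.00833333° lon × 0.00416667° lat.
south -42.02083, north -42.01667.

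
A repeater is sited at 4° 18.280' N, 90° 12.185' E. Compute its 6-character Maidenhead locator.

NJ54ch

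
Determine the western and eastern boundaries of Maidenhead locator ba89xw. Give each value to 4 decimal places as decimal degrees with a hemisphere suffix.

Field B=1, A=0: +1·20° lon, +0·10° lat → SW at lon -160°, lat -90°.
Square 8, 9: +8·2° lon, +9·1° lat → SW at lon -144°, lat -81°.
Subsquare x=23, w=22: +23·0.0833333° lon, +22·0.0416667° lat → SW at lon -142.083°, lat -80.0833°.
Cell spans 0.0833333° lon × 0.0416667° lat.
west 142.0833° W, east 142.0000° W.

142.0833° W, 142.0000° W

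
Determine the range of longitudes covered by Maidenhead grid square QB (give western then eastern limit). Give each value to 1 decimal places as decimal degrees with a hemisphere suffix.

140.0° E, 160.0° E

Field Q=16, B=1: +16·20° lon, +1·10° lat → SW at lon 140°, lat -80°.
Cell spans 20° lon × 10° lat.
west 140.0° E, east 160.0° E.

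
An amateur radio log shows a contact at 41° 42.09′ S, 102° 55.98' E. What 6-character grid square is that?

Offset from 180°W / 90°S: lon 282.9330°, lat 48.2985°.
Field: 282.9330/20 → 14 → O, 48.2985/10 → 4 → E; chars OE.
Square: 2.9330/2 → 1, 8.2985/1 → 8; chars 18.
Subsquare: 0.9330/0.0833333 → 11 → l, 0.2985/0.0416667 → 7 → h; chars lh.

OE18lh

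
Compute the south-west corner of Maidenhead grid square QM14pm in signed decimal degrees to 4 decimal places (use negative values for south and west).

34.5000, 143.2500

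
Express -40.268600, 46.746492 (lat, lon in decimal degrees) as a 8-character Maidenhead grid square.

LE39ir95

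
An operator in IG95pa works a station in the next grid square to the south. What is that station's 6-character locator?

IG94px

Latitude subsquare a = 0; −1 → -1, wraps to 23 = x, carry into square.
Latitude square 5; −1 → 4.
The longitude characters are unchanged.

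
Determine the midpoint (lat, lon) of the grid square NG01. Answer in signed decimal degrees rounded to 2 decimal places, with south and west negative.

-28.50, 81.00

Field N=13, G=6: +13·20° lon, +6·10° lat → SW at lon 80°, lat -30°.
Square 0, 1: +0·2° lon, +1·1° lat → SW at lon 80°, lat -29°.
Cell spans 2° lon × 1° lat. Centre is SW corner plus half of each.
latitude -28.50, longitude 81.00.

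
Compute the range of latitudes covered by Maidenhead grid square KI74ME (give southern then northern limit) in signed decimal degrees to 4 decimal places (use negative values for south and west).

-5.8333, -5.7917

Field K=10, I=8: +10·20° lon, +8·10° lat → SW at lon 20°, lat -10°.
Square 7, 4: +7·2° lon, +4·1° lat → SW at lon 34°, lat -6°.
Subsquare m=12, e=4: +12·0.0833333° lon, +4·0.0416667° lat → SW at lon 35°, lat -5.83333°.
Cell spans 0.0833333° lon × 0.0416667° lat.
south -5.8333, north -5.7917.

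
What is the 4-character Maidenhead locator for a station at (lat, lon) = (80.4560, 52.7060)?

LR60

Add 180° to longitude and 90° to latitude: 232.71, 170.46.
Field: 232.71/20 → 11 → L, 170.46/10 → 17 → R; chars LR.
Square: 12.71/2 → 6, 0.46/1 → 0; chars 60.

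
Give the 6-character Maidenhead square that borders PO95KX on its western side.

Longitude subsquare k = 10; −1 → 9 = j.
The latitude characters are unchanged.

PO95jx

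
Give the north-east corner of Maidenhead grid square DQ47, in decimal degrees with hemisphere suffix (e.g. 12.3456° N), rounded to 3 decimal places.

78.000° N, 110.000° W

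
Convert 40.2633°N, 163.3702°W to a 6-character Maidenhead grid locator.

AN80hg

Shift to the Maidenhead origin (180°W, 90°S): lon 16.6298, lat 130.2633.
Field: 16.6298/20 → 0 → A, 130.2633/10 → 13 → N; chars AN.
Square: 16.6298/2 → 8, 0.2633/1 → 0; chars 80.
Subsquare: 0.6298/0.0833333 → 7 → h, 0.2633/0.0416667 → 6 → g; chars hg.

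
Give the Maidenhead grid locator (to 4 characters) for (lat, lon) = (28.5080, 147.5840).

Offset from 180°W / 90°S: lon 327.58°, lat 118.51°.
Field: 327.58/20 → 16 → Q, 118.51/10 → 11 → L; chars QL.
Square: 7.58/2 → 3, 8.51/1 → 8; chars 38.

QL38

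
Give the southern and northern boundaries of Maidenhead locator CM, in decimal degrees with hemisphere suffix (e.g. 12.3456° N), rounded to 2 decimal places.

Field C=2, M=12: +2·20° lon, +12·10° lat → SW at lon -140°, lat 30°.
Cell spans 20° lon × 10° lat.
south 30.00° N, north 40.00° N.

30.00° N, 40.00° N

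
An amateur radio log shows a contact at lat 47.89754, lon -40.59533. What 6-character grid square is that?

GN97qv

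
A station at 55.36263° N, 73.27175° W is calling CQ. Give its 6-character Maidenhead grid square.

FO35ii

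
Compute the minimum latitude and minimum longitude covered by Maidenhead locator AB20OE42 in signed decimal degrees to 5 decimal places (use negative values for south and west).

-79.82500, -174.80000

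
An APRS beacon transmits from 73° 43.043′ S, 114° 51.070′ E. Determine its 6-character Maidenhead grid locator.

OB76kg

Offset from 180°W / 90°S: lon 294.8512°, lat 16.2826°.
Field (20°×10°, letters A–R): 294.8512/20 → 14 → O, 16.2826/10 → 1 → B; chars OB.
Square (2°×1°, digits 0–9): 14.8512/2 → 7, 6.2826/1 → 6; chars 76.
Subsquare (5′×2.5′, letters a–x): 0.8512/0.0833333 → 10 → k, 0.2826/0.0416667 → 6 → g; chars kg.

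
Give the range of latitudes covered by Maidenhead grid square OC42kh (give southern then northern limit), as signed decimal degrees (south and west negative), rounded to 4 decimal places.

Field O=14, C=2: +14·20° lon, +2·10° lat → SW at lon 100°, lat -70°.
Square 4, 2: +4·2° lon, +2·1° lat → SW at lon 108°, lat -68°.
Subsquare k=10, h=7: +10·0.0833333° lon, +7·0.0416667° lat → SW at lon 108.833°, lat -67.7083°.
Cell spans 0.0833333° lon × 0.0416667° lat.
south -67.7083, north -67.6667.

-67.7083, -67.6667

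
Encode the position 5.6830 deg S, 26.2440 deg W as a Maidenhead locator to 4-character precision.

HI64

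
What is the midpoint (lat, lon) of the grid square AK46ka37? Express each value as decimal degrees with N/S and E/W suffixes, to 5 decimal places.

16.03125° N, 171.13750° W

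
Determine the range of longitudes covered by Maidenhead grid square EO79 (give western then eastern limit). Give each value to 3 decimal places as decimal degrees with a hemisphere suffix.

86.000° W, 84.000° W

Field E=4, O=14: +4·20° lon, +14·10° lat → SW at lon -100°, lat 50°.
Square 7, 9: +7·2° lon, +9·1° lat → SW at lon -86°, lat 59°.
Cell spans 2° lon × 1° lat.
west 86.000° W, east 84.000° W.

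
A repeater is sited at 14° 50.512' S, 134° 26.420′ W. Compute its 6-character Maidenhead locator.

CH25sd

Add 180° to longitude and 90° to latitude: 45.5597, 75.1581.
Field: lon ⌊45.5597/20⌋ = 2 → C; lat ⌊75.1581/10⌋ = 7 → H.
Square: lon ⌊5.5597/2⌋ = 2; lat ⌊5.1581/1⌋ = 5.
Subsquare: lon ⌊1.5597/0.0833333⌋ = 18 → s; lat ⌊0.1581/0.0416667⌋ = 3 → d.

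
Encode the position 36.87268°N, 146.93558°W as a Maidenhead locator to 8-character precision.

Shift to the Maidenhead origin (180°W, 90°S): lon 33.06442, lat 126.87268.
Field: 33.06442/20 → 1 → B, 126.87268/10 → 12 → M; chars BM.
Square: 13.06442/2 → 6, 6.87268/1 → 6; chars 66.
Subsquare: 1.06442/0.0833333 → 12 → m, 0.87268/0.0416667 → 20 → u; chars mu.
Extended square: 0.06442/0.00833333 → 7, 0.03935/0.00416667 → 9; chars 79.

BM66mu79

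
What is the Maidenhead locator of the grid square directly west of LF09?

KF99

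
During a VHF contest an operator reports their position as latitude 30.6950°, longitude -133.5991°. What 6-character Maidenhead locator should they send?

Offset from 180°W / 90°S: lon 46.4009°, lat 120.6950°.
Field (20°×10°, letters A–R): 46.4009/20 → 2 → C, 120.6950/10 → 12 → M; chars CM.
Square (2°×1°, digits 0–9): 6.4009/2 → 3, 0.6950/1 → 0; chars 30.
Subsquare (5′×2.5′, letters a–x): 0.4009/0.0833333 → 4 → e, 0.6950/0.0416667 → 16 → q; chars eq.

CM30eq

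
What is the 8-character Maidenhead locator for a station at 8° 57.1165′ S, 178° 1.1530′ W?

Add 180° to longitude and 90° to latitude: 1.98078, 81.04806.
Field: 1.98078/20 → 0 → A, 81.04806/10 → 8 → I; chars AI.
Square: 1.98078/2 → 0, 1.04806/1 → 1; chars 01.
Subsquare: 1.98078/0.0833333 → 23 → x, 0.04806/0.0416667 → 1 → b; chars xb.
Extended square: 0.06412/0.00833333 → 7, 0.00639/0.00416667 → 1; chars 71.

AI01xb71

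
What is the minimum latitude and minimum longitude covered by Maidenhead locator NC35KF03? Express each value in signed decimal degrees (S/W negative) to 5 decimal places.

Field N=13, C=2: +13·20° lon, +2·10° lat → SW at lon 80°, lat -70°.
Square 3, 5: +3·2° lon, +5·1° lat → SW at lon 86°, lat -65°.
Subsquare k=10, f=5: +10·0.0833333° lon, +5·0.0416667° lat → SW at lon 86.8333°, lat -64.7917°.
Extended square 0, 3: +0·0.00833333° lon, +3·0.00416667° lat → SW at lon 86.8333°, lat -64.7792°.
latitude -64.77917, longitude 86.83333.

-64.77917, 86.83333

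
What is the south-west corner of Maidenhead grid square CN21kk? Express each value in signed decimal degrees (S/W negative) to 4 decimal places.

41.4167, -135.1667

Field C=2, N=13: +2·20° lon, +13·10° lat → SW at lon -140°, lat 40°.
Square 2, 1: +2·2° lon, +1·1° lat → SW at lon -136°, lat 41°.
Subsquare k=10, k=10: +10·0.0833333° lon, +10·0.0416667° lat → SW at lon -135.167°, lat 41.4167°.
latitude 41.4167, longitude -135.1667.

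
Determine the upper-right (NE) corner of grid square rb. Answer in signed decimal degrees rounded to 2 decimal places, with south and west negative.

Field R=17, B=1: +17·20° lon, +1·10° lat → SW at lon 160°, lat -80°.
Cell spans 20° lon × 10° lat. NE corner is SW corner plus one full cell.
latitude -70.00, longitude 180.00.

-70.00, 180.00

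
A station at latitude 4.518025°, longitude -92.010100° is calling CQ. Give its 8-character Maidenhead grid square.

EJ34xm84

Shift to the Maidenhead origin (180°W, 90°S): lon 87.98990, lat 94.51802.
Field: 87.98990/20 → 4 → E, 94.51802/10 → 9 → J; chars EJ.
Square: 7.98990/2 → 3, 4.51802/1 → 4; chars 34.
Subsquare: 1.98990/0.0833333 → 23 → x, 0.51802/0.0416667 → 12 → m; chars xm.
Extended square: 0.07323/0.00833333 → 8, 0.01802/0.00416667 → 4; chars 84.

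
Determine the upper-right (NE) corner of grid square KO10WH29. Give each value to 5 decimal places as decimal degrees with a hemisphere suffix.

Field K=10, O=14: +10·20° lon, +14·10° lat → SW at lon 20°, lat 50°.
Square 1, 0: +1·2° lon, +0·1° lat → SW at lon 22°, lat 50°.
Subsquare w=22, h=7: +22·0.0833333° lon, +7·0.0416667° lat → SW at lon 23.8333°, lat 50.2917°.
Extended square 2, 9: +2·0.00833333° lon, +9·0.00416667° lat → SW at lon 23.85°, lat 50.3292°.
Cell spans 0.00833333° lon × 0.00416667° lat. NE corner is SW corner plus one full cell.
latitude 50.33333° N, longitude 23.85833° E.

50.33333° N, 23.85833° E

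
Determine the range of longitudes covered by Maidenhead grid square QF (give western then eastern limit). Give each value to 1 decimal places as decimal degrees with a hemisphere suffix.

Field Q=16, F=5: +16·20° lon, +5·10° lat → SW at lon 140°, lat -40°.
Cell spans 20° lon × 10° lat.
west 140.0° E, east 160.0° E.

140.0° E, 160.0° E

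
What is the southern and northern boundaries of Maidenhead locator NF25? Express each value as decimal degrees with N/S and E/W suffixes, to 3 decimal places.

Field N=13, F=5: +13·20° lon, +5·10° lat → SW at lon 80°, lat -40°.
Square 2, 5: +2·2° lon, +5·1° lat → SW at lon 84°, lat -35°.
Cell spans 2° lon × 1° lat.
south 35.000° S, north 34.000° S.

35.000° S, 34.000° S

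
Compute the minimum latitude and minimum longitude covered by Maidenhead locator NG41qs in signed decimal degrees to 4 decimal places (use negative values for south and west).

-28.2500, 89.3333

Field N=13, G=6: +13·20° lon, +6·10° lat → SW at lon 80°, lat -30°.
Square 4, 1: +4·2° lon, +1·1° lat → SW at lon 88°, lat -29°.
Subsquare q=16, s=18: +16·0.0833333° lon, +18·0.0416667° lat → SW at lon 89.3333°, lat -28.25°.
latitude -28.2500, longitude 89.3333.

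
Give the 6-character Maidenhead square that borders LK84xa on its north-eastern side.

Longitude subsquare x = 23; +1 → 24, wraps to 0 = a, carry into square.
Longitude square 8; +1 → 9.
Latitude subsquare a = 0; +1 → 1 = b.

LK94ab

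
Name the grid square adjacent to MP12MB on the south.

MP12ma

Latitude subsquare b = 1; −1 → 0 = a.
The longitude characters are unchanged.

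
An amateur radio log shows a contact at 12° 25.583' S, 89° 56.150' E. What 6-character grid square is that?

NH47xn

Add 180° to longitude and 90° to latitude: 269.9358, 77.5736.
Field (20°×10°, letters A–R): lon ⌊269.9358/20⌋ = 13 → N; lat ⌊77.5736/10⌋ = 7 → H.
Square (2°×1°, digits 0–9): lon ⌊9.9358/2⌋ = 4; lat ⌊7.5736/1⌋ = 7.
Subsquare (5′×2.5′, letters a–x): lon ⌊1.9358/0.0833333⌋ = 23 → x; lat ⌊0.5736/0.0416667⌋ = 13 → n.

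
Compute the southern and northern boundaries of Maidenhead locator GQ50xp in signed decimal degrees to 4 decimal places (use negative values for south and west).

70.6250, 70.6667

Field G=6, Q=16: +6·20° lon, +16·10° lat → SW at lon -60°, lat 70°.
Square 5, 0: +5·2° lon, +0·1° lat → SW at lon -50°, lat 70°.
Subsquare x=23, p=15: +23·0.0833333° lon, +15·0.0416667° lat → SW at lon -48.0833°, lat 70.625°.
Cell spans 0.0833333° lon × 0.0416667° lat.
south 70.6250, north 70.6667.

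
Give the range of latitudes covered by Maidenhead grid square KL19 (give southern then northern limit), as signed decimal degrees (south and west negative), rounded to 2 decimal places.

29.00, 30.00

Field K=10, L=11: +10·20° lon, +11·10° lat → SW at lon 20°, lat 20°.
Square 1, 9: +1·2° lon, +9·1° lat → SW at lon 22°, lat 29°.
Cell spans 2° lon × 1° lat.
south 29.00, north 30.00.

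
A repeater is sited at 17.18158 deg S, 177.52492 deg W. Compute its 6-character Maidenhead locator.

Add 180° to longitude and 90° to latitude: 2.4751, 72.8184.
Field: lon ⌊2.4751/20⌋ = 0 → A; lat ⌊72.8184/10⌋ = 7 → H.
Square: lon ⌊2.4751/2⌋ = 1; lat ⌊2.8184/1⌋ = 2.
Subsquare: lon ⌊0.4751/0.0833333⌋ = 5 → f; lat ⌊0.8184/0.0416667⌋ = 19 → t.

AH12ft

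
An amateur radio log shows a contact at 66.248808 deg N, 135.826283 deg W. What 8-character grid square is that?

CP26cf09

Add 180° to longitude and 90° to latitude: 44.17372, 156.24881.
Field: 44.17372/20 → 2 → C, 156.24881/10 → 15 → P; chars CP.
Square: 4.17372/2 → 2, 6.24881/1 → 6; chars 26.
Subsquare: 0.17372/0.0833333 → 2 → c, 0.24881/0.0416667 → 5 → f; chars cf.
Extended square: 0.00705/0.00833333 → 0, 0.04047/0.00416667 → 9; chars 09.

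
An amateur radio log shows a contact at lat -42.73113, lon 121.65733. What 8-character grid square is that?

PE07tg84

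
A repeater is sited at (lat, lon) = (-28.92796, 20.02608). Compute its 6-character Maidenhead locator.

Add 180° to longitude and 90° to latitude: 200.0261, 61.0720.
Field: lon ⌊200.0261/20⌋ = 10 → K; lat ⌊61.0720/10⌋ = 6 → G.
Square: lon ⌊0.0261/2⌋ = 0; lat ⌊1.0720/1⌋ = 1.
Subsquare: lon ⌊0.0261/0.0833333⌋ = 0 → a; lat ⌊0.0720/0.0416667⌋ = 1 → b.

KG01ab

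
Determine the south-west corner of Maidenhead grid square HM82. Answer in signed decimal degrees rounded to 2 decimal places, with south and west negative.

32.00, -24.00

Field H=7, M=12: +7·20° lon, +12·10° lat → SW at lon -40°, lat 30°.
Square 8, 2: +8·2° lon, +2·1° lat → SW at lon -24°, lat 32°.
latitude 32.00, longitude -24.00.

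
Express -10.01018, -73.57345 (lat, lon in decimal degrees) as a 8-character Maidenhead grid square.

FH39fx17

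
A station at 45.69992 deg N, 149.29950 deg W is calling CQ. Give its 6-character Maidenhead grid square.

BN55iq

Shift to the Maidenhead origin (180°W, 90°S): lon 30.7005, lat 135.6999.
Field (20°×10°, letters A–R): 30.7005/20 → 1 → B, 135.6999/10 → 13 → N; chars BN.
Square (2°×1°, digits 0–9): 10.7005/2 → 5, 5.6999/1 → 5; chars 55.
Subsquare (5′×2.5′, letters a–x): 0.7005/0.0833333 → 8 → i, 0.6999/0.0416667 → 16 → q; chars iq.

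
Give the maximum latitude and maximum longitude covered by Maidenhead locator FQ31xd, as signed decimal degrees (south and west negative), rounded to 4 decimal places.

71.1667, -72.0000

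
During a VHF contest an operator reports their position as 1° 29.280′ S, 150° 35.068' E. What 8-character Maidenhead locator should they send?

QI58hm02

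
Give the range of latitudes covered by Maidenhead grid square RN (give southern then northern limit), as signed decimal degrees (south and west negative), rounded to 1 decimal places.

Field R=17, N=13: +17·20° lon, +13·10° lat → SW at lon 160°, lat 40°.
Cell spans 20° lon × 10° lat.
south 40.0, north 50.0.

40.0, 50.0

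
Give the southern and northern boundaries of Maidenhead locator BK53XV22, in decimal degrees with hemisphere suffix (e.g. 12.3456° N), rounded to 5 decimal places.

13.88333° N, 13.88750° N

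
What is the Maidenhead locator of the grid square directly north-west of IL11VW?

IL11ux

Longitude subsquare v = 21; −1 → 20 = u.
Latitude subsquare w = 22; +1 → 23 = x.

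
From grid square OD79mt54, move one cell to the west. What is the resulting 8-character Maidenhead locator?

Longitude extended square 5; −1 → 4.
The latitude characters are unchanged.

OD79mt44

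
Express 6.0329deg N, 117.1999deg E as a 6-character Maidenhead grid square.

OJ86oa

Shift to the Maidenhead origin (180°W, 90°S): lon 297.1999, lat 96.0329.
Field: lon ⌊297.1999/20⌋ = 14 → O; lat ⌊96.0329/10⌋ = 9 → J.
Square: lon ⌊17.1999/2⌋ = 8; lat ⌊6.0329/1⌋ = 6.
Subsquare: lon ⌊1.1999/0.0833333⌋ = 14 → o; lat ⌊0.0329/0.0416667⌋ = 0 → a.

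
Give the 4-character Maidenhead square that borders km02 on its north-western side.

JM93

Longitude square 0; −1 → -1, wraps to 9, carry into field.
Longitude field K = 10; −1 → 9 = J.
Latitude square 2; +1 → 3.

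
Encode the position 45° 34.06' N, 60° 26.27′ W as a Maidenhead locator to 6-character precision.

FN95sn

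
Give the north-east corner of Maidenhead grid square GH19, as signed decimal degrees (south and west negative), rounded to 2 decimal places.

-10.00, -56.00

Field G=6, H=7: +6·20° lon, +7·10° lat → SW at lon -60°, lat -20°.
Square 1, 9: +1·2° lon, +9·1° lat → SW at lon -58°, lat -11°.
Cell spans 2° lon × 1° lat. NE corner is SW corner plus one full cell.
latitude -10.00, longitude -56.00.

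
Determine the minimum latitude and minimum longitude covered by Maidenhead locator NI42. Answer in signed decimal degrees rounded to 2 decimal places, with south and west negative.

Field N=13, I=8: +13·20° lon, +8·10° lat → SW at lon 80°, lat -10°.
Square 4, 2: +4·2° lon, +2·1° lat → SW at lon 88°, lat -8°.
latitude -8.00, longitude 88.00.

-8.00, 88.00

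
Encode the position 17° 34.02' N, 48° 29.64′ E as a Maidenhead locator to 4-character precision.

LK47

Offset from 180°W / 90°S: lon 228.49°, lat 107.57°.
Field: 228.49/20 → 11 → L, 107.57/10 → 10 → K; chars LK.
Square: 8.49/2 → 4, 7.57/1 → 7; chars 47.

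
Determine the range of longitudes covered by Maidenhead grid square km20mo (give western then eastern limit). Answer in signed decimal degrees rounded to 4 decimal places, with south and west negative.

25.0000, 25.0833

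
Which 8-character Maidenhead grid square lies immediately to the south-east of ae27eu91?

Longitude extended square 9; +1 → 10, wraps to 0, carry into subsquare.
Longitude subsquare e = 4; +1 → 5 = f.
Latitude extended square 1; −1 → 0.

AE27fu00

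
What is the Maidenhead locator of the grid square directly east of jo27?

JO37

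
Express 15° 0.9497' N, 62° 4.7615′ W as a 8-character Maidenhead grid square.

Add 180° to longitude and 90° to latitude: 117.92064, 105.01583.
Field: lon ⌊117.92064/20⌋ = 5 → F; lat ⌊105.01583/10⌋ = 10 → K.
Square: lon ⌊17.92064/2⌋ = 8; lat ⌊5.01583/1⌋ = 5.
Subsquare: lon ⌊1.92064/0.0833333⌋ = 23 → x; lat ⌊0.01583/0.0416667⌋ = 0 → a.
Extended square: lon ⌊0.00398/0.00833333⌋ = 0; lat ⌊0.01583/0.00416667⌋ = 3.

FK85xa03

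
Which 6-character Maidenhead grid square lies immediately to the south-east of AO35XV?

Longitude subsquare x = 23; +1 → 24, wraps to 0 = a, carry into square.
Longitude square 3; +1 → 4.
Latitude subsquare v = 21; −1 → 20 = u.

AO45au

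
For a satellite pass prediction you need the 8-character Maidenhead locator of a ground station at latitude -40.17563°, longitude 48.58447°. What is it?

LE49ht07

Shift to the Maidenhead origin (180°W, 90°S): lon 228.58447, lat 49.82437.
Field: 228.58447/20 → 11 → L, 49.82437/10 → 4 → E; chars LE.
Square: 8.58447/2 → 4, 9.82437/1 → 9; chars 49.
Subsquare: 0.58447/0.0833333 → 7 → h, 0.82437/0.0416667 → 19 → t; chars ht.
Extended square: 0.00114/0.00833333 → 0, 0.03270/0.00416667 → 7; chars 07.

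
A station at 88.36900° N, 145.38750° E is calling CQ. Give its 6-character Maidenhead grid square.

QR28qi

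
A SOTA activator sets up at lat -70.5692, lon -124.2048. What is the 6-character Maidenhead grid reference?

CB79vk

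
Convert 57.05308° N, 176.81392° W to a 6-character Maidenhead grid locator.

AO17ob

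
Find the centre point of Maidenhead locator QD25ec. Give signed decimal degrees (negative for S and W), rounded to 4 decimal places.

-54.8958, 144.3750

Field Q=16, D=3: +16·20° lon, +3·10° lat → SW at lon 140°, lat -60°.
Square 2, 5: +2·2° lon, +5·1° lat → SW at lon 144°, lat -55°.
Subsquare e=4, c=2: +4·0.0833333° lon, +2·0.0416667° lat → SW at lon 144.333°, lat -54.9167°.
Cell spans 0.0833333° lon × 0.0416667° lat. Centre is SW corner plus half of each.
latitude -54.8958, longitude 144.3750.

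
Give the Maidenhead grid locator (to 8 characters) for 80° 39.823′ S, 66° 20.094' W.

Shift to the Maidenhead origin (180°W, 90°S): lon 113.66510, lat 9.33628.
Field (20°×10°, letters A–R): 113.66510/20 → 5 → F, 9.33628/10 → 0 → A; chars FA.
Square (2°×1°, digits 0–9): 13.66510/2 → 6, 9.33628/1 → 9; chars 69.
Subsquare (5′×2.5′, letters a–x): 1.66510/0.0833333 → 19 → t, 0.33628/0.0416667 → 8 → i; chars ti.
Extended square (30″×15″, digits 0–9): 0.08177/0.00833333 → 9, 0.00295/0.00416667 → 0; chars 90.

FA69ti90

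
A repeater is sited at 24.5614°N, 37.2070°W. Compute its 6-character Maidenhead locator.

Add 180° to longitude and 90° to latitude: 142.7930, 114.5614.
Field: lon ⌊142.7930/20⌋ = 7 → H; lat ⌊114.5614/10⌋ = 11 → L.
Square: lon ⌊2.7930/2⌋ = 1; lat ⌊4.5614/1⌋ = 4.
Subsquare: lon ⌊0.7930/0.0833333⌋ = 9 → j; lat ⌊0.5614/0.0416667⌋ = 13 → n.

HL14jn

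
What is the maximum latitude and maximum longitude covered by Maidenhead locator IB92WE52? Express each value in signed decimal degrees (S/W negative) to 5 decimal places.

-77.82083, -0.11667

Field I=8, B=1: +8·20° lon, +1·10° lat → SW at lon -20°, lat -80°.
Square 9, 2: +9·2° lon, +2·1° lat → SW at lon -2°, lat -78°.
Subsquare w=22, e=4: +22·0.0833333° lon, +4·0.0416667° lat → SW at lon -0.166667°, lat -77.8333°.
Extended square 5, 2: +5·0.00833333° lon, +2·0.00416667° lat → SW at lon -0.125°, lat -77.825°.
Cell spans 0.00833333° lon × 0.00416667° lat. NE corner is SW corner plus one full cell.
latitude -77.82083, longitude -0.11667.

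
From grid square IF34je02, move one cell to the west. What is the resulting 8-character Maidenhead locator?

Longitude extended square 0; −1 → -1, wraps to 9, carry into subsquare.
Longitude subsquare j = 9; −1 → 8 = i.
The latitude characters are unchanged.

IF34ie92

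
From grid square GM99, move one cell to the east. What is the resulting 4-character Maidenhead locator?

Longitude square 9; +1 → 10, wraps to 0, carry into field.
Longitude field G = 6; +1 → 7 = H.
The latitude characters are unchanged.

HM09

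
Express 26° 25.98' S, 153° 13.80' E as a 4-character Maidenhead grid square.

Offset from 180°W / 90°S: lon 333.23°, lat 63.57°.
Field: lon ⌊333.23/20⌋ = 16 → Q; lat ⌊63.57/10⌋ = 6 → G.
Square: lon ⌊13.23/2⌋ = 6; lat ⌊3.57/1⌋ = 3.

QG63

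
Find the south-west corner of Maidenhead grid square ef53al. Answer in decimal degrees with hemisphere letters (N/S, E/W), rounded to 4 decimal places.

Field E=4, F=5: +4·20° lon, +5·10° lat → SW at lon -100°, lat -40°.
Square 5, 3: +5·2° lon, +3·1° lat → SW at lon -90°, lat -37°.
Subsquare a=0, l=11: +0·0.0833333° lon, +11·0.0416667° lat → SW at lon -90°, lat -36.5417°.
latitude 36.5417° S, longitude 90.0000° W.

36.5417° S, 90.0000° W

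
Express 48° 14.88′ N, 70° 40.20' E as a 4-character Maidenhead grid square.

Offset from 180°W / 90°S: lon 250.67°, lat 138.25°.
Field (20°×10°, letters A–R): lon ⌊250.67/20⌋ = 12 → M; lat ⌊138.25/10⌋ = 13 → N.
Square (2°×1°, digits 0–9): lon ⌊10.67/2⌋ = 5; lat ⌊8.25/1⌋ = 8.

MN58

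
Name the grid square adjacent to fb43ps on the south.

FB43pr

Latitude subsquare s = 18; −1 → 17 = r.
The longitude characters are unchanged.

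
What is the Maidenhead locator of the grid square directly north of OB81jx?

OB82ja

Latitude subsquare x = 23; +1 → 24, wraps to 0 = a, carry into square.
Latitude square 1; +1 → 2.
The longitude characters are unchanged.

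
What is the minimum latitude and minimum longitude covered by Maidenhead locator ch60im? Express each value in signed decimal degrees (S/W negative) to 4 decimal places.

Field C=2, H=7: +2·20° lon, +7·10° lat → SW at lon -140°, lat -20°.
Square 6, 0: +6·2° lon, +0·1° lat → SW at lon -128°, lat -20°.
Subsquare i=8, m=12: +8·0.0833333° lon, +12·0.0416667° lat → SW at lon -127.333°, lat -19.5°.
latitude -19.5000, longitude -127.3333.

-19.5000, -127.3333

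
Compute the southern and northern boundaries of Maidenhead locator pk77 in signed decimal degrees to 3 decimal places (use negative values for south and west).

17.000, 18.000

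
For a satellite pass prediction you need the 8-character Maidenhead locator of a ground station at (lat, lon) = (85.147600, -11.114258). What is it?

Shift to the Maidenhead origin (180°W, 90°S): lon 168.88574, lat 175.14760.
Field: 168.88574/20 → 8 → I, 175.14760/10 → 17 → R; chars IR.
Square: 8.88574/2 → 4, 5.14760/1 → 5; chars 45.
Subsquare: 0.88574/0.0833333 → 10 → k, 0.14760/0.0416667 → 3 → d; chars kd.
Extended square: 0.05241/0.00833333 → 6, 0.02260/0.00416667 → 5; chars 65.

IR45kd65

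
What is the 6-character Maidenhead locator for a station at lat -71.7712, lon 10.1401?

JB58bf

Add 180° to longitude and 90° to latitude: 190.1401, 18.2288.
Field (20°×10°, letters A–R): lon ⌊190.1401/20⌋ = 9 → J; lat ⌊18.2288/10⌋ = 1 → B.
Square (2°×1°, digits 0–9): lon ⌊10.1401/2⌋ = 5; lat ⌊8.2288/1⌋ = 8.
Subsquare (5′×2.5′, letters a–x): lon ⌊0.1401/0.0833333⌋ = 1 → b; lat ⌊0.2288/0.0416667⌋ = 5 → f.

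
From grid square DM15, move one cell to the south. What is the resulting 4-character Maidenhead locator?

DM14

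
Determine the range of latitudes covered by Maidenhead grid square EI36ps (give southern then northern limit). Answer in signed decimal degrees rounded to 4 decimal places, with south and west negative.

-3.2500, -3.2083

Field E=4, I=8: +4·20° lon, +8·10° lat → SW at lon -100°, lat -10°.
Square 3, 6: +3·2° lon, +6·1° lat → SW at lon -94°, lat -4°.
Subsquare p=15, s=18: +15·0.0833333° lon, +18·0.0416667° lat → SW at lon -92.75°, lat -3.25°.
Cell spans 0.0833333° lon × 0.0416667° lat.
south -3.2500, north -3.2083.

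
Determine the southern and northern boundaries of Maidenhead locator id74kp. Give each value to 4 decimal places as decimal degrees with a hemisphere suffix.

55.3750° S, 55.3333° S

Field I=8, D=3: +8·20° lon, +3·10° lat → SW at lon -20°, lat -60°.
Square 7, 4: +7·2° lon, +4·1° lat → SW at lon -6°, lat -56°.
Subsquare k=10, p=15: +10·0.0833333° lon, +15·0.0416667° lat → SW at lon -5.16667°, lat -55.375°.
Cell spans 0.0833333° lon × 0.0416667° lat.
south 55.3750° S, north 55.3333° S.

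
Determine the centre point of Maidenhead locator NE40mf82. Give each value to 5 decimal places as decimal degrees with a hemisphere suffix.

49.78125° S, 89.07083° E

Field N=13, E=4: +13·20° lon, +4·10° lat → SW at lon 80°, lat -50°.
Square 4, 0: +4·2° lon, +0·1° lat → SW at lon 88°, lat -50°.
Subsquare m=12, f=5: +12·0.0833333° lon, +5·0.0416667° lat → SW at lon 89°, lat -49.7917°.
Extended square 8, 2: +8·0.00833333° lon, +2·0.00416667° lat → SW at lon 89.0667°, lat -49.7833°.
Cell spans 0.00833333° lon × 0.00416667° lat. Centre is SW corner plus half of each.
latitude 49.78125° S, longitude 89.07083° E.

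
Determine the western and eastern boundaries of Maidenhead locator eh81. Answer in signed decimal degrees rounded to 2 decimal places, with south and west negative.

-84.00, -82.00

Field E=4, H=7: +4·20° lon, +7·10° lat → SW at lon -100°, lat -20°.
Square 8, 1: +8·2° lon, +1·1° lat → SW at lon -84°, lat -19°.
Cell spans 2° lon × 1° lat.
west -84.00, east -82.00.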